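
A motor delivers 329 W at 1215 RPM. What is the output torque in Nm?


omega = 1215 * 2*pi/60 = 127.2345 rad/s
tau = P / omega = 329 / 127.2345
= 2.5858 Nm


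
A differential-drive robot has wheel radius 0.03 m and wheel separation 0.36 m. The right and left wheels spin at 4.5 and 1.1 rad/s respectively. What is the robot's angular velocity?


vR = r*wR = 0.03*4.5 = 0.135 m/s
vL = r*wL = 0.03*1.1 = 0.033 m/s
v = (vR+vL)/2 = 0.084 m/s
omega = (vR-vL)/L = 0.2833 rad/s
angular velocity = 0.2833 rad/s


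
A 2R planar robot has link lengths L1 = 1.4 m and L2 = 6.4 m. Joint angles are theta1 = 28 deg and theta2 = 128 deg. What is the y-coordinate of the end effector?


Convert angles to radians: theta1 = 0.4887, theta2 = 2.234
y = L1*sin(theta1) + L2*sin(theta1+theta2)
y = 0.6573 + 2.6031
y = 3.2604


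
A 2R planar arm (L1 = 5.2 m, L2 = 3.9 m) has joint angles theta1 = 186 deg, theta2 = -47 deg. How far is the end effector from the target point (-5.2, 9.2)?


End effector via forward kinematics:
x = L1*cos(t1) + L2*cos(t1+t2) = -8.1149
y = L1*sin(t1) + L2*sin(t1+t2) = 2.0151
Distance to target:
d = sqrt((-5.2 - -8.1149)^2 + (9.2 - 2.0151)^2)
= sqrt(8.4965 + 51.623)
= 7.7537 m


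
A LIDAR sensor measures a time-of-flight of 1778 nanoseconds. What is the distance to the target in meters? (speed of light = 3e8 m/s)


tof = 1778 ns = 1.778e-06 s
dist = c * tof / 2
= 3e8 * 1.778e-06 / 2
= 266.7 m


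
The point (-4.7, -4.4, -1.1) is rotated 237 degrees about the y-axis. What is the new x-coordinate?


Rotation about y-axis: x' = x*cos(theta) + z*sin(theta)
= -4.7 * -0.5446 + -1.1 * -0.8387
= 3.4823


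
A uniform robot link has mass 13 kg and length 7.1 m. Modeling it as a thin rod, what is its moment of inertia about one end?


I = (1/3) * m * L^2
= (1/3) * 13 * 7.1^2
= 0.333333 * 13 * 50.41
= 218.4433 kg*m^2


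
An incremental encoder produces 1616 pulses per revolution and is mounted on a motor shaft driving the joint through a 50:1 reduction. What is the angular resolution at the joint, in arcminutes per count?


counts per rev = 1616
effective counts at joint = 1616 * 50 = 80800
resolution = 360*60 / 80800
= 0.2673 arcmin/count


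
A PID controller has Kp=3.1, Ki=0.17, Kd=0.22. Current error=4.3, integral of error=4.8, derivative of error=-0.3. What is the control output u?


u = Kp*e + Ki*int(e) + Kd*de/dt
= 3.1*4.3 + 0.17*4.8 + 0.22*(-0.3)
= 13.33 + 0.816 + -0.066
= 14.08


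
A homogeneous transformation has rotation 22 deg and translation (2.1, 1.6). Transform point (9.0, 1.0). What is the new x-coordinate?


x' = cos(theta)*px - sin(theta)*py + tx
= 0.9272*9.0 - 0.3746*1.0 + 2.1
= 10.07


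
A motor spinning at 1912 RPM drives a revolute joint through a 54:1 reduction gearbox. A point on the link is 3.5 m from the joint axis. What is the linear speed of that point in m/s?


omega_motor = 1912 * 2*pi/60 = 200.2242 rad/s
omega_joint = omega_motor / 54 = 3.7079 rad/s
v = omega_joint * r = 3.7079 * 3.5
= 12.9775 m/s


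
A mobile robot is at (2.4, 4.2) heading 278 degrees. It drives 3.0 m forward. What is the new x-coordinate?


x_new = x0 + d*cos(theta)
= 2.4 + 3.0*cos(278)
= 2.4 + 0.4175
= 2.8175


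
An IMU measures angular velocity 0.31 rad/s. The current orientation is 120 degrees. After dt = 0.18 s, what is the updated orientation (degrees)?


delta_theta = w * dt = 0.31 * 0.18 = 0.0558 rad
= 3.1971 deg
theta_new = 120 + 3.1971 = 123.1971 deg


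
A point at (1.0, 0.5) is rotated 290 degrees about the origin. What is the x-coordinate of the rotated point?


x' = x*cos(theta) - y*sin(theta)
cos(290 deg) = 0.342, sin(290 deg) = -0.9397
x' = 1.0 * 0.342 - 0.5 * -0.9397
= 0.342 - -0.4698
= 0.8119


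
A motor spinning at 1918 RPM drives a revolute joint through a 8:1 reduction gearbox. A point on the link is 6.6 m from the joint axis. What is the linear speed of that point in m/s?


omega_motor = 1918 * 2*pi/60 = 200.8525 rad/s
omega_joint = omega_motor / 8 = 25.1066 rad/s
v = omega_joint * r = 25.1066 * 6.6
= 165.7033 m/s


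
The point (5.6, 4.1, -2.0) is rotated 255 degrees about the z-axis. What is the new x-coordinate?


Rotation about z-axis: x' = x*cos(theta) - y*sin(theta)
= 5.6 * -0.2588 - 4.1 * -0.9659
= 2.5109


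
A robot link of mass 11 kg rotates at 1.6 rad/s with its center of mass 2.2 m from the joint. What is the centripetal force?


F = m * omega^2 * r
= 11 * 1.6^2 * 2.2
= 11 * 2.56 * 2.2
= 61.952 N


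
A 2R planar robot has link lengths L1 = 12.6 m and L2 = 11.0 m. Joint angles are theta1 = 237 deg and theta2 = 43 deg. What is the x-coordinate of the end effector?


Convert angles to radians: theta1 = 4.1364, theta2 = 0.7505
x = L1*cos(theta1) + L2*cos(theta1+theta2)
x = -6.8625 + 1.9101
x = -4.9523


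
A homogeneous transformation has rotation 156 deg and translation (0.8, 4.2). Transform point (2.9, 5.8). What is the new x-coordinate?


x' = cos(theta)*px - sin(theta)*py + tx
= -0.9135*2.9 - 0.4067*5.8 + 0.8
= -4.2084


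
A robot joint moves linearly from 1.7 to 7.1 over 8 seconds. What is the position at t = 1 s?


s = t/T = 1/8 = 0.125
p(t) = p0 + (pf-p0)*s
= 1.7 + (7.1 - 1.7) * 0.125
= 2.375


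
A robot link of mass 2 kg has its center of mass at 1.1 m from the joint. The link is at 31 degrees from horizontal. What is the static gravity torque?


tau = m*g*L*cos(angle)
= 2 * 9.81 * 1.1 * cos(31 deg)
= 2 * 9.81 * 1.1 * 0.8572
= 18.4994 Nm


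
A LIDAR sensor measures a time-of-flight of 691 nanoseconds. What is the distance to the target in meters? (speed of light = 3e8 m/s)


tof = 691 ns = 6.91e-07 s
dist = c * tof / 2
= 3e8 * 6.91e-07 / 2
= 103.65 m


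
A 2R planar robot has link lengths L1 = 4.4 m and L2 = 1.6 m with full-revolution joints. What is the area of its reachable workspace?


r_max = L1 + L2 = 6.0 m
r_min = |L1 - L2| = 2.8 m
Area = pi*(r_max^2 - r_min^2)
= pi*(36.0 - 7.84)
= pi * 28.16
= 88.4672 m^2


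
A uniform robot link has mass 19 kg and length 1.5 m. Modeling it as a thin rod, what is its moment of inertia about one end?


I = (1/3) * m * L^2
= (1/3) * 19 * 1.5^2
= 0.333333 * 19 * 2.25
= 14.25 kg*m^2


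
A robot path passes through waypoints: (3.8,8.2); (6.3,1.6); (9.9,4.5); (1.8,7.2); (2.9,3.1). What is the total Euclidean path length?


Segment lengths:
  seg1 = sqrt((2.5)^2 + (-6.6)^2) = 7.0576
  seg2 = sqrt((3.6)^2 + (2.9)^2) = 4.6228
  seg3 = sqrt((-8.1)^2 + (2.7)^2) = 8.5381
  seg4 = sqrt((1.1)^2 + (-4.1)^2) = 4.245
Total = 24.4635


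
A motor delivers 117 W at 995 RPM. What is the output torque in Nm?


omega = 995 * 2*pi/60 = 104.1962 rad/s
tau = P / omega = 117 / 104.1962
= 1.1229 Nm


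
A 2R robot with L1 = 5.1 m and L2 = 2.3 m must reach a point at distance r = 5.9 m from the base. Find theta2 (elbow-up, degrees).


cos(theta2) = (r^2 - L1^2 - L2^2) / (2*L1*L2)
cos(theta2) = (34.81 - 26.01 - 5.29) / 23.46
cos(theta2) = 0.149616
theta2 = 81.3953 degrees


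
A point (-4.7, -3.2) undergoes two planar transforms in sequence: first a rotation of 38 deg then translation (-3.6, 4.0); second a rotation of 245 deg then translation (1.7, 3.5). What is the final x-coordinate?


After transform 1:
x1 = cos(38)*-4.7 - sin(38)*-3.2 + -3.6 = -5.3335
y1 = sin(38)*-4.7 + cos(38)*-3.2 + 4.0 = -1.4152
After transform 2:
x2 = cos(245)*-5.3335 - sin(245)*-1.4152 + 1.7
= 2.6714


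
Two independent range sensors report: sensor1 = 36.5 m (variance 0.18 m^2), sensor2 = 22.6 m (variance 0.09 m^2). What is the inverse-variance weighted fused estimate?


w1 = (1/var1) / (1/var1 + 1/var2)
   = 5.5556 / (5.5556 + 11.1111) = 0.3333
w2 = 1 - w1 = 0.6667
fused = w1*s1 + w2*s2 = 12.1667 + 15.0667
= 27.2333 m


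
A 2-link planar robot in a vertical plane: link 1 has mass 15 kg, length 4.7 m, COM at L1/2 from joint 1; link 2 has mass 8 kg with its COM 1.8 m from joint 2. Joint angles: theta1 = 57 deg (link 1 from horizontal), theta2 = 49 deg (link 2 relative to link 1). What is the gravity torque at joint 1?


Horizontal distance from joint 1 to link-1 COM:
  x_c1 = (L1/2)*cos(t1) = 2.35 * 0.5446 = 1.2799 m
Horizontal distance from joint 1 to link-2 COM:
  x_c2 = L1*cos(t1) + Lc2*cos(t1+t2)
       = 4.7*0.5446 + 1.8*-0.2756 = 2.0637 m
tau1 = m1*g*x_c1 + m2*g*x_c2
     = 15*9.81*1.2799 + 8*9.81*2.0637
     = 188.3375 + 161.9557
     = 350.2933 Nm


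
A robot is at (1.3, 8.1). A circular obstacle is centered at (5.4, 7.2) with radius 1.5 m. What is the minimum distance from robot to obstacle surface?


center_dist = sqrt((1.3-5.4)^2 + (8.1-7.2)^2)
= sqrt(16.81 + 0.81)
= 4.1976
min_dist = center_dist - radius = 4.1976 - 1.5 = 2.6976 m


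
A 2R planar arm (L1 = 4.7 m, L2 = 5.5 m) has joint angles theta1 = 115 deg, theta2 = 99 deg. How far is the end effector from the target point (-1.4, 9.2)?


End effector via forward kinematics:
x = L1*cos(t1) + L2*cos(t1+t2) = -6.546
y = L1*sin(t1) + L2*sin(t1+t2) = 1.1841
Distance to target:
d = sqrt((-1.4 - -6.546)^2 + (9.2 - 1.1841)^2)
= sqrt(26.4814 + 64.2549)
= 9.5256 m


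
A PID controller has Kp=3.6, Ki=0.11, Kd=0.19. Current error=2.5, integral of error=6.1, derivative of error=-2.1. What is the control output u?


u = Kp*e + Ki*int(e) + Kd*de/dt
= 3.6*2.5 + 0.11*6.1 + 0.19*(-2.1)
= 9.0 + 0.671 + -0.399
= 9.272


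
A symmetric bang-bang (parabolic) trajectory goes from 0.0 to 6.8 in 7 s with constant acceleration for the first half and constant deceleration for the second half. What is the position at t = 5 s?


Symmetric rest-to-rest: each phase covers (pf-p0)/2 in time T/2. 0.5*a*(T/2)^2 = (pf-p0)/2 => a = 4*(pf-p0)/T^2
a = 4*(6.8-0.0)/7^2 = 0.5551
t = 5 is in the deceleration phase (t > T/2).
p = pf - 0.5*a*(T-t)^2 = 6.8 - 0.5*0.5551*2^2
= 5.6898


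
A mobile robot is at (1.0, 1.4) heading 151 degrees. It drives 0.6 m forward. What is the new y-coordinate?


y_new = y0 + d*sin(theta)
= 1.4 + 0.6*sin(151)
= 1.4 + 0.2909
= 1.6909


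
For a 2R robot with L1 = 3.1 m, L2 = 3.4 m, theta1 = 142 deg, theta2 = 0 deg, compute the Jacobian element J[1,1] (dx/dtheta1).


J[1,1] = -L1*sin(t1) - L2*sin(t1+t2)
= -3.1*sin(142) - 3.4*sin(142)
= -4.0018


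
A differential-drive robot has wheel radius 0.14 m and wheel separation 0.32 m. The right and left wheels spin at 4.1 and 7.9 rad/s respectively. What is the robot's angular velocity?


vR = r*wR = 0.14*4.1 = 0.574 m/s
vL = r*wL = 0.14*7.9 = 1.106 m/s
v = (vR+vL)/2 = 0.84 m/s
omega = (vR-vL)/L = -1.6625 rad/s
angular velocity = -1.6625 rad/s


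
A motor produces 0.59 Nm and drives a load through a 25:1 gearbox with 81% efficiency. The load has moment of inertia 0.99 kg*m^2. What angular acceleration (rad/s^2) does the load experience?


tau_out = tau_motor * N * eta
= 0.59 * 25 * 0.81 = 11.9475 Nm
alpha = tau_out / I = 11.9475 / 0.99
= 12.0682 rad/s^2


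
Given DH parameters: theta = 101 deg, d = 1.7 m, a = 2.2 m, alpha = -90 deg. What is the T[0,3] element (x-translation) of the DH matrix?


T[0,3] = a * cos(theta)
= 2.2 * cos(101 deg)
= 2.2 * -0.1908
= -0.4198


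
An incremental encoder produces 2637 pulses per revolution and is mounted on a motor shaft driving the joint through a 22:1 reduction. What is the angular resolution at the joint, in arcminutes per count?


counts per rev = 2637
effective counts at joint = 2637 * 22 = 58014
resolution = 360*60 / 58014
= 0.3723 arcmin/count


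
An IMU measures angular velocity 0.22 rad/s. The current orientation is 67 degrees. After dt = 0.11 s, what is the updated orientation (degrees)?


delta_theta = w * dt = 0.22 * 0.11 = 0.0242 rad
= 1.3866 deg
theta_new = 67 + 1.3866 = 68.3866 deg


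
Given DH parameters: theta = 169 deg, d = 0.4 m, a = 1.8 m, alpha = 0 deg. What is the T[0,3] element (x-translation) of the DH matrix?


T[0,3] = a * cos(theta)
= 1.8 * cos(169 deg)
= 1.8 * -0.9816
= -1.7669


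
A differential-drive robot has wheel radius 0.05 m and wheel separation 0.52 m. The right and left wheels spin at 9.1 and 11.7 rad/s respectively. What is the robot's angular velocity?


vR = r*wR = 0.05*9.1 = 0.455 m/s
vL = r*wL = 0.05*11.7 = 0.585 m/s
v = (vR+vL)/2 = 0.52 m/s
omega = (vR-vL)/L = -0.25 rad/s
angular velocity = -0.25 rad/s


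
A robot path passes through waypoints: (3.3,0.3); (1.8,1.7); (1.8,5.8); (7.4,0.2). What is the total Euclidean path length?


Segment lengths:
  seg1 = sqrt((-1.5)^2 + (1.4)^2) = 2.0518
  seg2 = sqrt((0.0)^2 + (4.1)^2) = 4.1
  seg3 = sqrt((5.6)^2 + (-5.6)^2) = 7.9196
Total = 14.0714


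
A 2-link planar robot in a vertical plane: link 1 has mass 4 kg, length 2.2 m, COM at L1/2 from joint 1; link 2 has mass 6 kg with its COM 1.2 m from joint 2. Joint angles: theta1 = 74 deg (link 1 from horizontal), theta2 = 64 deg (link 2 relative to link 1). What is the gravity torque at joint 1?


Horizontal distance from joint 1 to link-1 COM:
  x_c1 = (L1/2)*cos(t1) = 1.1 * 0.2756 = 0.3032 m
Horizontal distance from joint 1 to link-2 COM:
  x_c2 = L1*cos(t1) + Lc2*cos(t1+t2)
       = 2.2*0.2756 + 1.2*-0.7431 = -0.2854 m
tau1 = m1*g*x_c1 + m2*g*x_c2
     = 4*9.81*0.3032 + 6*9.81*-0.2854
     = 11.8976 + -16.797
     = -4.8994 Nm


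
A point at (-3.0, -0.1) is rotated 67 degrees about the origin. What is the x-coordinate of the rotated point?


x' = x*cos(theta) - y*sin(theta)
cos(67 deg) = 0.3907, sin(67 deg) = 0.9205
x' = -3.0 * 0.3907 - -0.1 * 0.9205
= -1.1722 - -0.0921
= -1.0801


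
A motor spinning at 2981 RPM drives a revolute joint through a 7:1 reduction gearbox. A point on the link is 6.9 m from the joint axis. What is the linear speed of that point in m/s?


omega_motor = 2981 * 2*pi/60 = 312.1696 rad/s
omega_joint = omega_motor / 7 = 44.5957 rad/s
v = omega_joint * r = 44.5957 * 6.9
= 307.71 m/s


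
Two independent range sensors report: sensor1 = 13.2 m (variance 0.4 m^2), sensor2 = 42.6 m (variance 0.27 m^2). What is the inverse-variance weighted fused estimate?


w1 = (1/var1) / (1/var1 + 1/var2)
   = 2.5 / (2.5 + 3.7037) = 0.403
w2 = 1 - w1 = 0.597
fused = w1*s1 + w2*s2 = 5.3194 + 25.4328
= 30.7522 m


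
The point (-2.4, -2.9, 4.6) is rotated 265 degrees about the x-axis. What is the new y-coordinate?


Rotation about x-axis: y' = y*cos(theta) - z*sin(theta)
= -2.9 * -0.0872 - 4.6 * -0.9962
= 4.8352


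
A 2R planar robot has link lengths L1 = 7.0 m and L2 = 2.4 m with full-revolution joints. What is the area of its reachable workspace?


r_max = L1 + L2 = 9.4 m
r_min = |L1 - L2| = 4.6 m
Area = pi*(r_max^2 - r_min^2)
= pi*(88.36 - 21.16)
= pi * 67.2
= 211.115 m^2


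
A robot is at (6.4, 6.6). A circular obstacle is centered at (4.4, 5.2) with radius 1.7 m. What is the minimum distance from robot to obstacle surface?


center_dist = sqrt((6.4-4.4)^2 + (6.6-5.2)^2)
= sqrt(4.0 + 1.96)
= 2.4413
min_dist = center_dist - radius = 2.4413 - 1.7 = 0.7413 m


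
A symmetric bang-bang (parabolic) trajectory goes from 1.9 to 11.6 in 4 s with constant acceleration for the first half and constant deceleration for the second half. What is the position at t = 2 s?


Symmetric rest-to-rest: each phase covers (pf-p0)/2 in time T/2. 0.5*a*(T/2)^2 = (pf-p0)/2 => a = 4*(pf-p0)/T^2
a = 4*(11.6-1.9)/4^2 = 2.425
t = 2 is in the acceleration phase (t <= T/2).
p = p0 + 0.5*a*t^2 = 1.9 + 0.5*2.425*2^2
= 6.75


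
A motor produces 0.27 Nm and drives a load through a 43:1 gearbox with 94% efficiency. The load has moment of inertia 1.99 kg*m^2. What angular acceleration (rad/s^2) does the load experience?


tau_out = tau_motor * N * eta
= 0.27 * 43 * 0.94 = 10.9134 Nm
alpha = tau_out / I = 10.9134 / 1.99
= 5.4841 rad/s^2


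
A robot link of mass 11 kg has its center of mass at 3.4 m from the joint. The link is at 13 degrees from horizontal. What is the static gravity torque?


tau = m*g*L*cos(angle)
= 11 * 9.81 * 3.4 * cos(13 deg)
= 11 * 9.81 * 3.4 * 0.9744
= 357.4905 Nm


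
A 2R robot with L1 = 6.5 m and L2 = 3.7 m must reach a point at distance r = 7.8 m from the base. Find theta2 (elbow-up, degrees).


cos(theta2) = (r^2 - L1^2 - L2^2) / (2*L1*L2)
cos(theta2) = (60.84 - 42.25 - 13.69) / 48.1
cos(theta2) = 0.101871
theta2 = 84.1531 degrees


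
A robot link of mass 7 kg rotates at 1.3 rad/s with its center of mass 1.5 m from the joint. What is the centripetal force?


F = m * omega^2 * r
= 7 * 1.3^2 * 1.5
= 7 * 1.69 * 1.5
= 17.745 N


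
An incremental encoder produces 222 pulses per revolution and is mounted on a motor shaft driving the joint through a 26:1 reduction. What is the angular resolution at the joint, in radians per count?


counts per rev = 222
effective counts at joint = 222 * 26 = 5772
resolution = 2*pi / 5772
= 0.0011 rad/count


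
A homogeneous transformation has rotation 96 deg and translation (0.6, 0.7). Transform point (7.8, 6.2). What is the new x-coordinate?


x' = cos(theta)*px - sin(theta)*py + tx
= -0.1045*7.8 - 0.9945*6.2 + 0.6
= -6.3814


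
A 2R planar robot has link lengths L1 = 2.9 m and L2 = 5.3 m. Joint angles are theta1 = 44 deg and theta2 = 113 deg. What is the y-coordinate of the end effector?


Convert angles to radians: theta1 = 0.7679, theta2 = 1.9722
y = L1*sin(theta1) + L2*sin(theta1+theta2)
y = 2.0145 + 2.0709
y = 4.0854


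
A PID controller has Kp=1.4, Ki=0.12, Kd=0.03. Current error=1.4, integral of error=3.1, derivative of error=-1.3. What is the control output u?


u = Kp*e + Ki*int(e) + Kd*de/dt
= 1.4*1.4 + 0.12*3.1 + 0.03*(-1.3)
= 1.96 + 0.372 + -0.039
= 2.293


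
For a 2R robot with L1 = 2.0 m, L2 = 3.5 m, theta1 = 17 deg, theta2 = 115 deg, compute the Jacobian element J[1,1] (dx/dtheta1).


J[1,1] = -L1*sin(t1) - L2*sin(t1+t2)
= -2.0*sin(17) - 3.5*sin(132)
= -3.1858


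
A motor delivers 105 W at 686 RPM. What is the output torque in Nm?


omega = 686 * 2*pi/60 = 71.8378 rad/s
tau = P / omega = 105 / 71.8378
= 1.4616 Nm


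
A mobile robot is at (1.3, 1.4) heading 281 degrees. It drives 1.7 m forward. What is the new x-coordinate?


x_new = x0 + d*cos(theta)
= 1.3 + 1.7*cos(281)
= 1.3 + 0.3244
= 1.6244


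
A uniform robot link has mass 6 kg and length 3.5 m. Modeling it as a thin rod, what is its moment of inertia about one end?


I = (1/3) * m * L^2
= (1/3) * 6 * 3.5^2
= 0.333333 * 6 * 12.25
= 24.5 kg*m^2


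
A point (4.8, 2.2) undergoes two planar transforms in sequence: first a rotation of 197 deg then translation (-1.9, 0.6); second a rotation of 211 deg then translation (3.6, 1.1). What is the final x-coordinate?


After transform 1:
x1 = cos(197)*4.8 - sin(197)*2.2 + -1.9 = -5.847
y1 = sin(197)*4.8 + cos(197)*2.2 + 0.6 = -2.9073
After transform 2:
x2 = cos(211)*-5.847 - sin(211)*-2.9073 + 3.6
= 7.1145


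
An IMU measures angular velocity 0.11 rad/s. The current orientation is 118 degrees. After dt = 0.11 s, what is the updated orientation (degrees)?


delta_theta = w * dt = 0.11 * 0.11 = 0.0121 rad
= 0.6933 deg
theta_new = 118 + 0.6933 = 118.6933 deg


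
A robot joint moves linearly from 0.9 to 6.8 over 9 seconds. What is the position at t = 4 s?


s = t/T = 4/9 = 0.4444
p(t) = p0 + (pf-p0)*s
= 0.9 + (6.8 - 0.9) * 0.4444
= 3.5222


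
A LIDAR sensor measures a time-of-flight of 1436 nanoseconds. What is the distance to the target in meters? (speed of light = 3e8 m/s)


tof = 1436 ns = 1.436e-06 s
dist = c * tof / 2
= 3e8 * 1.436e-06 / 2
= 215.4 m


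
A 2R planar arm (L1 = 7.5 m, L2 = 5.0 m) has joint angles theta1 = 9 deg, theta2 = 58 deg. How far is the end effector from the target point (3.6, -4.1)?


End effector via forward kinematics:
x = L1*cos(t1) + L2*cos(t1+t2) = 9.3613
y = L1*sin(t1) + L2*sin(t1+t2) = 5.7758
Distance to target:
d = sqrt((3.6 - 9.3613)^2 + (-4.1 - 5.7758)^2)
= sqrt(33.1928 + 97.5311)
= 11.4335 m


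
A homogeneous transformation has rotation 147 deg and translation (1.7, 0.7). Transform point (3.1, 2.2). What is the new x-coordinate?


x' = cos(theta)*px - sin(theta)*py + tx
= -0.8387*3.1 - 0.5446*2.2 + 1.7
= -2.0981


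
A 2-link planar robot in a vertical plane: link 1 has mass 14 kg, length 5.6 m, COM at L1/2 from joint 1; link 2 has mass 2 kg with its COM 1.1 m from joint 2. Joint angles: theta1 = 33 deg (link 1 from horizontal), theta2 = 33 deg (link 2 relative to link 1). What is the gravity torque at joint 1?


Horizontal distance from joint 1 to link-1 COM:
  x_c1 = (L1/2)*cos(t1) = 2.8 * 0.8387 = 2.3483 m
Horizontal distance from joint 1 to link-2 COM:
  x_c2 = L1*cos(t1) + Lc2*cos(t1+t2)
       = 5.6*0.8387 + 1.1*0.4067 = 5.144 m
tau1 = m1*g*x_c1 + m2*g*x_c2
     = 14*9.81*2.3483 + 2*9.81*5.144
     = 322.5124 + 100.9246
     = 423.437 Nm


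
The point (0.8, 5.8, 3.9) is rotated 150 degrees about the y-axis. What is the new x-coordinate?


Rotation about y-axis: x' = x*cos(theta) + z*sin(theta)
= 0.8 * -0.866 + 3.9 * 0.5
= 1.2572


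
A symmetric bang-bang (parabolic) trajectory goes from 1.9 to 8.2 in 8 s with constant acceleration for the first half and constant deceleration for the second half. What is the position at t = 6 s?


Symmetric rest-to-rest: each phase covers (pf-p0)/2 in time T/2. 0.5*a*(T/2)^2 = (pf-p0)/2 => a = 4*(pf-p0)/T^2
a = 4*(8.2-1.9)/8^2 = 0.3937
t = 6 is in the deceleration phase (t > T/2).
p = pf - 0.5*a*(T-t)^2 = 8.2 - 0.5*0.3937*2^2
= 7.4125


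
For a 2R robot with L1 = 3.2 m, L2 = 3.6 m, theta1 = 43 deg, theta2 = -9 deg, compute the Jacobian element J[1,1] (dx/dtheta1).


J[1,1] = -L1*sin(t1) - L2*sin(t1+t2)
= -3.2*sin(43) - 3.6*sin(34)
= -4.1955


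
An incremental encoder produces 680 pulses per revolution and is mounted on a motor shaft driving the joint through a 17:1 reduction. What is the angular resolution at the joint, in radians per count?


counts per rev = 680
effective counts at joint = 680 * 17 = 11560
resolution = 2*pi / 11560
= 5.4353e-04 rad/count


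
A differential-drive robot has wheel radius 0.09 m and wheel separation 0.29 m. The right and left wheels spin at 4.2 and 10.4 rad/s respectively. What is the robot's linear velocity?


vR = r*wR = 0.09*4.2 = 0.378 m/s
vL = r*wL = 0.09*10.4 = 0.936 m/s
v = (vR+vL)/2 = 0.657 m/s
omega = (vR-vL)/L = -1.9241 rad/s
linear velocity = 0.657 m/s


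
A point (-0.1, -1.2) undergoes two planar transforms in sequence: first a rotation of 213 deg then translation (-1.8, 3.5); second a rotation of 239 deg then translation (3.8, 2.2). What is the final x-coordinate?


After transform 1:
x1 = cos(213)*-0.1 - sin(213)*-1.2 + -1.8 = -2.3697
y1 = sin(213)*-0.1 + cos(213)*-1.2 + 3.5 = 4.5609
After transform 2:
x2 = cos(239)*-2.3697 - sin(239)*4.5609 + 3.8
= 8.9299


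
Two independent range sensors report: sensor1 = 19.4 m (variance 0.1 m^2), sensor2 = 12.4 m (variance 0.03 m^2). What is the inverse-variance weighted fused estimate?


w1 = (1/var1) / (1/var1 + 1/var2)
   = 10.0 / (10.0 + 33.3333) = 0.2308
w2 = 1 - w1 = 0.7692
fused = w1*s1 + w2*s2 = 4.4769 + 9.5385
= 14.0154 m


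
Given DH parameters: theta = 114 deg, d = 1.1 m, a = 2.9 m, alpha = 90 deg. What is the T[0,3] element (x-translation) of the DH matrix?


T[0,3] = a * cos(theta)
= 2.9 * cos(114 deg)
= 2.9 * -0.4067
= -1.1795


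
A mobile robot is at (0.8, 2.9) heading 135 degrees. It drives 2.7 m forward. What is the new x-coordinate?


x_new = x0 + d*cos(theta)
= 0.8 + 2.7*cos(135)
= 0.8 + -1.9092
= -1.1092


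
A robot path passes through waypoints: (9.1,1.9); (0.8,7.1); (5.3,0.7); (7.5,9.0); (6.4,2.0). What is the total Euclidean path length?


Segment lengths:
  seg1 = sqrt((-8.3)^2 + (5.2)^2) = 9.7944
  seg2 = sqrt((4.5)^2 + (-6.4)^2) = 7.8237
  seg3 = sqrt((2.2)^2 + (8.3)^2) = 8.5866
  seg4 = sqrt((-1.1)^2 + (-7.0)^2) = 7.0859
Total = 33.2906


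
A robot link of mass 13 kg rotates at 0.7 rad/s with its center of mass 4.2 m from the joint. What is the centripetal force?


F = m * omega^2 * r
= 13 * 0.7^2 * 4.2
= 13 * 0.49 * 4.2
= 26.754 N


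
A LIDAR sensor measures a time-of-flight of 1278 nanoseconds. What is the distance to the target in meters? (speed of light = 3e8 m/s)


tof = 1278 ns = 1.278e-06 s
dist = c * tof / 2
= 3e8 * 1.278e-06 / 2
= 191.7 m


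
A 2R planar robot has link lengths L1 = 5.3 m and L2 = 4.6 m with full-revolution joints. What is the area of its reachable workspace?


r_max = L1 + L2 = 9.9 m
r_min = |L1 - L2| = 0.7 m
Area = pi*(r_max^2 - r_min^2)
= pi*(98.01 - 0.49)
= pi * 97.52
= 306.3681 m^2


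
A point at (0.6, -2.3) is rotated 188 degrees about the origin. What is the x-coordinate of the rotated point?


x' = x*cos(theta) - y*sin(theta)
cos(188 deg) = -0.9903, sin(188 deg) = -0.1392
x' = 0.6 * -0.9903 - -2.3 * -0.1392
= -0.5942 - 0.3201
= -0.9143


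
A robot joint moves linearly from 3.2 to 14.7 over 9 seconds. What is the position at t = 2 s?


s = t/T = 2/9 = 0.2222
p(t) = p0 + (pf-p0)*s
= 3.2 + (14.7 - 3.2) * 0.2222
= 5.7556


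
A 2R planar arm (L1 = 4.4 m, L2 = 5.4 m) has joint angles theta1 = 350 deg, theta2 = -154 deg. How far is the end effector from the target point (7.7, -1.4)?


End effector via forward kinematics:
x = L1*cos(t1) + L2*cos(t1+t2) = -0.8577
y = L1*sin(t1) + L2*sin(t1+t2) = -2.2525
Distance to target:
d = sqrt((7.7 - -0.8577)^2 + (-1.4 - -2.2525)^2)
= sqrt(73.2335 + 0.7267)
= 8.6 m


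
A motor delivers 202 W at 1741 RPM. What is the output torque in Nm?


omega = 1741 * 2*pi/60 = 182.3171 rad/s
tau = P / omega = 202 / 182.3171
= 1.108 Nm


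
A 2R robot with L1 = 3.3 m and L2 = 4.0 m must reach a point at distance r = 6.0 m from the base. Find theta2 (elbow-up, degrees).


cos(theta2) = (r^2 - L1^2 - L2^2) / (2*L1*L2)
cos(theta2) = (36.0 - 10.89 - 16.0) / 26.4
cos(theta2) = 0.345076
theta2 = 69.8136 degrees


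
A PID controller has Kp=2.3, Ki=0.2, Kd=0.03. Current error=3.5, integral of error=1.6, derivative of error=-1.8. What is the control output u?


u = Kp*e + Ki*int(e) + Kd*de/dt
= 2.3*3.5 + 0.2*1.6 + 0.03*(-1.8)
= 8.05 + 0.32 + -0.054
= 8.316


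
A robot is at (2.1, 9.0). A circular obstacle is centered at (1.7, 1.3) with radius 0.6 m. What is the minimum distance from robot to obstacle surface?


center_dist = sqrt((2.1-1.7)^2 + (9.0-1.3)^2)
= sqrt(0.16 + 59.29)
= 7.7104
min_dist = center_dist - radius = 7.7104 - 0.6 = 7.1104 m


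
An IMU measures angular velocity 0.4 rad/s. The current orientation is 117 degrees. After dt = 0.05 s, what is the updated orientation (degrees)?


delta_theta = w * dt = 0.4 * 0.05 = 0.02 rad
= 1.1459 deg
theta_new = 117 + 1.1459 = 118.1459 deg


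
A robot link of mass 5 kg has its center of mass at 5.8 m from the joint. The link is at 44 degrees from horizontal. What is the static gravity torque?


tau = m*g*L*cos(angle)
= 5 * 9.81 * 5.8 * cos(44 deg)
= 5 * 9.81 * 5.8 * 0.7193
= 204.645 Nm


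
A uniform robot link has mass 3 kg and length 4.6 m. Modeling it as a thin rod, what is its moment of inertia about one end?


I = (1/3) * m * L^2
= (1/3) * 3 * 4.6^2
= 0.333333 * 3 * 21.16
= 21.16 kg*m^2


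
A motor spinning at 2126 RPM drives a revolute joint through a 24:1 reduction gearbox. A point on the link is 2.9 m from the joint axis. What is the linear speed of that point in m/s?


omega_motor = 2126 * 2*pi/60 = 222.6342 rad/s
omega_joint = omega_motor / 24 = 9.2764 rad/s
v = omega_joint * r = 9.2764 * 2.9
= 26.9016 m/s


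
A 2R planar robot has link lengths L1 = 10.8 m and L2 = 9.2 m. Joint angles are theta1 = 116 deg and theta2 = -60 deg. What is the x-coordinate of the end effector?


Convert angles to radians: theta1 = 2.0246, theta2 = -1.0472
x = L1*cos(theta1) + L2*cos(theta1+theta2)
x = -4.7344 + 5.1446
x = 0.4102


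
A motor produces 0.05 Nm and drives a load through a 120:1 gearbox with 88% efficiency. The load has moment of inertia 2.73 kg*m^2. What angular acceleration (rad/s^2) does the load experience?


tau_out = tau_motor * N * eta
= 0.05 * 120 * 0.88 = 5.28 Nm
alpha = tau_out / I = 5.28 / 2.73
= 1.9341 rad/s^2


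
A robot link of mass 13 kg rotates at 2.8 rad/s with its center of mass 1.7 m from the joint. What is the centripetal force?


F = m * omega^2 * r
= 13 * 2.8^2 * 1.7
= 13 * 7.84 * 1.7
= 173.264 N


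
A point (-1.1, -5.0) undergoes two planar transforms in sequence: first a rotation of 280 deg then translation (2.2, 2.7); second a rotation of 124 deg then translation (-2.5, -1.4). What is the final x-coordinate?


After transform 1:
x1 = cos(280)*-1.1 - sin(280)*-5.0 + 2.2 = -2.9151
y1 = sin(280)*-1.1 + cos(280)*-5.0 + 2.7 = 2.915
After transform 2:
x2 = cos(124)*-2.9151 - sin(124)*2.915 + -2.5
= -3.2866


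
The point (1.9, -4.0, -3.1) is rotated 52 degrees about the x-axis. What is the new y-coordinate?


Rotation about x-axis: y' = y*cos(theta) - z*sin(theta)
= -4.0 * 0.6157 - -3.1 * 0.788
= -0.0198


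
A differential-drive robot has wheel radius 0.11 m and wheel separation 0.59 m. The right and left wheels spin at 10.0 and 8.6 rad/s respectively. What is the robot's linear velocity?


vR = r*wR = 0.11*10.0 = 1.1 m/s
vL = r*wL = 0.11*8.6 = 0.946 m/s
v = (vR+vL)/2 = 1.023 m/s
omega = (vR-vL)/L = 0.261 rad/s
linear velocity = 1.023 m/s


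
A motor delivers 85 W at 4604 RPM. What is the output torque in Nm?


omega = 4604 * 2*pi/60 = 482.1298 rad/s
tau = P / omega = 85 / 482.1298
= 0.1763 Nm


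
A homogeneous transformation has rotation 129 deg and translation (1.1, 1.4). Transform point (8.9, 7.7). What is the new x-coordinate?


x' = cos(theta)*px - sin(theta)*py + tx
= -0.6293*8.9 - 0.7771*7.7 + 1.1
= -10.485


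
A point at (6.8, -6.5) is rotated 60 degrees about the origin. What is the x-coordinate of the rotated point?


x' = x*cos(theta) - y*sin(theta)
cos(60 deg) = 0.5, sin(60 deg) = 0.866
x' = 6.8 * 0.5 - -6.5 * 0.866
= 3.4 - -5.6292
= 9.0292


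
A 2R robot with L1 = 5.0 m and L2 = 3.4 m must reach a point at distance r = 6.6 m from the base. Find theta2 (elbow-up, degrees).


cos(theta2) = (r^2 - L1^2 - L2^2) / (2*L1*L2)
cos(theta2) = (43.56 - 25.0 - 11.56) / 34.0
cos(theta2) = 0.205882
theta2 = 78.1188 degrees


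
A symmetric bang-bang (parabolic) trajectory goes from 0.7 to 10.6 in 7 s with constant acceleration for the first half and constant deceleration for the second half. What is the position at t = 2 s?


Symmetric rest-to-rest: each phase covers (pf-p0)/2 in time T/2. 0.5*a*(T/2)^2 = (pf-p0)/2 => a = 4*(pf-p0)/T^2
a = 4*(10.6-0.7)/7^2 = 0.8082
t = 2 is in the acceleration phase (t <= T/2).
p = p0 + 0.5*a*t^2 = 0.7 + 0.5*0.8082*2^2
= 2.3163


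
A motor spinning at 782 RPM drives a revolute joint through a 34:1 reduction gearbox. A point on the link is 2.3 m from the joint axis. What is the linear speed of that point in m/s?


omega_motor = 782 * 2*pi/60 = 81.8908 rad/s
omega_joint = omega_motor / 34 = 2.4086 rad/s
v = omega_joint * r = 2.4086 * 2.3
= 5.5397 m/s


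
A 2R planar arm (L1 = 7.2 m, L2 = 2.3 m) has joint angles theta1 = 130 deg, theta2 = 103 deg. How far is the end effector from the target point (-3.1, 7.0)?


End effector via forward kinematics:
x = L1*cos(t1) + L2*cos(t1+t2) = -6.0122
y = L1*sin(t1) + L2*sin(t1+t2) = 3.6787
Distance to target:
d = sqrt((-3.1 - -6.0122)^2 + (7.0 - 3.6787)^2)
= sqrt(8.4812 + 11.0313)
= 4.4173 m


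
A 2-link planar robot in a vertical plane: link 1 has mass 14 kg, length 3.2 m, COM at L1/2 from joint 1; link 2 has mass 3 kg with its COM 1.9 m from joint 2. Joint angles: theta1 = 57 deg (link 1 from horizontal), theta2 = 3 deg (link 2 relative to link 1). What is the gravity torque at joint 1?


Horizontal distance from joint 1 to link-1 COM:
  x_c1 = (L1/2)*cos(t1) = 1.6 * 0.5446 = 0.8714 m
Horizontal distance from joint 1 to link-2 COM:
  x_c2 = L1*cos(t1) + Lc2*cos(t1+t2)
       = 3.2*0.5446 + 1.9*0.5 = 2.6928 m
tau1 = m1*g*x_c1 + m2*g*x_c2
     = 14*9.81*0.8714 + 3*9.81*2.6928
     = 119.6812 + 79.2504
     = 198.9316 Nm


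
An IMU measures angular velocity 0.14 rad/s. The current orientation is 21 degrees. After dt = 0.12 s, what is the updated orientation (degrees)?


delta_theta = w * dt = 0.14 * 0.12 = 0.0168 rad
= 0.9626 deg
theta_new = 21 + 0.9626 = 21.9626 deg


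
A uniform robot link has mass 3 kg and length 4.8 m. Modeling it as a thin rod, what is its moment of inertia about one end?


I = (1/3) * m * L^2
= (1/3) * 3 * 4.8^2
= 0.333333 * 3 * 23.04
= 23.04 kg*m^2


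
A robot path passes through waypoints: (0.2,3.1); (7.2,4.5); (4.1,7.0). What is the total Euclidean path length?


Segment lengths:
  seg1 = sqrt((7.0)^2 + (1.4)^2) = 7.1386
  seg2 = sqrt((-3.1)^2 + (2.5)^2) = 3.9825
Total = 11.1211


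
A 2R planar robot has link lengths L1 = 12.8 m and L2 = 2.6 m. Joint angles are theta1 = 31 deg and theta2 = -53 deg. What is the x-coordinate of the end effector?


Convert angles to radians: theta1 = 0.5411, theta2 = -0.925
x = L1*cos(theta1) + L2*cos(theta1+theta2)
x = 10.9717 + 2.4107
x = 13.3824


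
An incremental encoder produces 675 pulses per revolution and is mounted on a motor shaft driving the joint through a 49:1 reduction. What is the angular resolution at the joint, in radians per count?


counts per rev = 675
effective counts at joint = 675 * 49 = 33075
resolution = 2*pi / 33075
= 1.8997e-04 rad/count


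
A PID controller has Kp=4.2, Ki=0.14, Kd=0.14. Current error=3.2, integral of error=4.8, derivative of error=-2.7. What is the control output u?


u = Kp*e + Ki*int(e) + Kd*de/dt
= 4.2*3.2 + 0.14*4.8 + 0.14*(-2.7)
= 13.44 + 0.672 + -0.378
= 13.734


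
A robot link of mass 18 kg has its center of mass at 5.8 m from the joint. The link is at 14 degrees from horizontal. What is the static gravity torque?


tau = m*g*L*cos(angle)
= 18 * 9.81 * 5.8 * cos(14 deg)
= 18 * 9.81 * 5.8 * 0.9703
= 993.742 Nm


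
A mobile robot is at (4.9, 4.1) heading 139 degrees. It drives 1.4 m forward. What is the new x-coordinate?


x_new = x0 + d*cos(theta)
= 4.9 + 1.4*cos(139)
= 4.9 + -1.0566
= 3.8434


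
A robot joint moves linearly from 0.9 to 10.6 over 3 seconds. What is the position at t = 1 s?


s = t/T = 1/3 = 0.3333
p(t) = p0 + (pf-p0)*s
= 0.9 + (10.6 - 0.9) * 0.3333
= 4.1333


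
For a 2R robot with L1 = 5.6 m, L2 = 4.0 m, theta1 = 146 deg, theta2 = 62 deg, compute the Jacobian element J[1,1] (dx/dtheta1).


J[1,1] = -L1*sin(t1) - L2*sin(t1+t2)
= -5.6*sin(146) - 4.0*sin(208)
= -1.2536


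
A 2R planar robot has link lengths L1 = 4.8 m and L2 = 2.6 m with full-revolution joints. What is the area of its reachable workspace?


r_max = L1 + L2 = 7.4 m
r_min = |L1 - L2| = 2.2 m
Area = pi*(r_max^2 - r_min^2)
= pi*(54.76 - 4.84)
= pi * 49.92
= 156.8283 m^2


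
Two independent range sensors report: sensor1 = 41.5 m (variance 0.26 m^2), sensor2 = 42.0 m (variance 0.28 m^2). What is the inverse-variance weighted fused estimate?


w1 = (1/var1) / (1/var1 + 1/var2)
   = 3.8462 / (3.8462 + 3.5714) = 0.5185
w2 = 1 - w1 = 0.4815
fused = w1*s1 + w2*s2 = 21.5185 + 20.2222
= 41.7407 m


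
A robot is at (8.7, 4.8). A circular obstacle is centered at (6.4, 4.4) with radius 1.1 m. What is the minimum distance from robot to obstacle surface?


center_dist = sqrt((8.7-6.4)^2 + (4.8-4.4)^2)
= sqrt(5.29 + 0.16)
= 2.3345
min_dist = center_dist - radius = 2.3345 - 1.1 = 1.2345 m


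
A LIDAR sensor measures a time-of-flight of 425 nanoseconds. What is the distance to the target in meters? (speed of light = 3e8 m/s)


tof = 425 ns = 4.25e-07 s
dist = c * tof / 2
= 3e8 * 4.25e-07 / 2
= 63.75 m


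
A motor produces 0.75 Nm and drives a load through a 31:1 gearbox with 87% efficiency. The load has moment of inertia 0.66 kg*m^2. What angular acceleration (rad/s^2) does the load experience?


tau_out = tau_motor * N * eta
= 0.75 * 31 * 0.87 = 20.2275 Nm
alpha = tau_out / I = 20.2275 / 0.66
= 30.6477 rad/s^2


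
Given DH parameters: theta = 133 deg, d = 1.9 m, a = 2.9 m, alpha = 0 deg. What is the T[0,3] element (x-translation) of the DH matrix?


T[0,3] = a * cos(theta)
= 2.9 * cos(133 deg)
= 2.9 * -0.682
= -1.9778


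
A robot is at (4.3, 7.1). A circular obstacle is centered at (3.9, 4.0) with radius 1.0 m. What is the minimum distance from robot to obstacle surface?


center_dist = sqrt((4.3-3.9)^2 + (7.1-4.0)^2)
= sqrt(0.16 + 9.61)
= 3.1257
min_dist = center_dist - radius = 3.1257 - 1.0 = 2.1257 m


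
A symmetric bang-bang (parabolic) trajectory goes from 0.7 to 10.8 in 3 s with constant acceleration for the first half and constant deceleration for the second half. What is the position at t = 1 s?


Symmetric rest-to-rest: each phase covers (pf-p0)/2 in time T/2. 0.5*a*(T/2)^2 = (pf-p0)/2 => a = 4*(pf-p0)/T^2
a = 4*(10.8-0.7)/3^2 = 4.4889
t = 1 is in the acceleration phase (t <= T/2).
p = p0 + 0.5*a*t^2 = 0.7 + 0.5*4.4889*1^2
= 2.9444


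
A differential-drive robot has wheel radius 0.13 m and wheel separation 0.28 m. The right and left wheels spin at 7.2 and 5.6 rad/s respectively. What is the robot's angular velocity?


vR = r*wR = 0.13*7.2 = 0.936 m/s
vL = r*wL = 0.13*5.6 = 0.728 m/s
v = (vR+vL)/2 = 0.832 m/s
omega = (vR-vL)/L = 0.7429 rad/s
angular velocity = 0.7429 rad/s


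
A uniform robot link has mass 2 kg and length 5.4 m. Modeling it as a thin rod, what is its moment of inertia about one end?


I = (1/3) * m * L^2
= (1/3) * 2 * 5.4^2
= 0.333333 * 2 * 29.16
= 19.44 kg*m^2


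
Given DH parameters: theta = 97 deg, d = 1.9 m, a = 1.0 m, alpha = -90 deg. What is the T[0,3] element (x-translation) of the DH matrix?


T[0,3] = a * cos(theta)
= 1.0 * cos(97 deg)
= 1.0 * -0.1219
= -0.1219


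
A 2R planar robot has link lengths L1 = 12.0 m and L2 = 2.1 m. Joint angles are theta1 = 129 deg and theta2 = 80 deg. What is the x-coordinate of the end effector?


Convert angles to radians: theta1 = 2.2515, theta2 = 1.3963
x = L1*cos(theta1) + L2*cos(theta1+theta2)
x = -7.5518 + -1.8367
x = -9.3885


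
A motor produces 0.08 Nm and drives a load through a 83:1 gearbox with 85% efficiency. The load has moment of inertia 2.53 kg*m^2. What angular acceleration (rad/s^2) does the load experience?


tau_out = tau_motor * N * eta
= 0.08 * 83 * 0.85 = 5.644 Nm
alpha = tau_out / I = 5.644 / 2.53
= 2.2308 rad/s^2


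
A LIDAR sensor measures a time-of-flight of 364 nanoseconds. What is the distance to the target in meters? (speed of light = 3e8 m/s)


tof = 364 ns = 3.64e-07 s
dist = c * tof / 2
= 3e8 * 3.64e-07 / 2
= 54.6 m


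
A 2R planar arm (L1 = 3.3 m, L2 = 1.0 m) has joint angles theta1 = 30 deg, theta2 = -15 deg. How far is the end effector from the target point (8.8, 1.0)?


End effector via forward kinematics:
x = L1*cos(t1) + L2*cos(t1+t2) = 3.8238
y = L1*sin(t1) + L2*sin(t1+t2) = 1.9088
Distance to target:
d = sqrt((8.8 - 3.8238)^2 + (1.0 - 1.9088)^2)
= sqrt(24.7625 + 0.826)
= 5.0585 m


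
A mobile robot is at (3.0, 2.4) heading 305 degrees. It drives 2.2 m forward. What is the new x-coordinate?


x_new = x0 + d*cos(theta)
= 3.0 + 2.2*cos(305)
= 3.0 + 1.2619
= 4.2619


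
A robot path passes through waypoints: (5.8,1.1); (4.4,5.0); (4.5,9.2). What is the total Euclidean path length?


Segment lengths:
  seg1 = sqrt((-1.4)^2 + (3.9)^2) = 4.1437
  seg2 = sqrt((0.1)^2 + (4.2)^2) = 4.2012
Total = 8.3449


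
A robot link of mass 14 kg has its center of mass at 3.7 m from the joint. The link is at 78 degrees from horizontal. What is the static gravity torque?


tau = m*g*L*cos(angle)
= 14 * 9.81 * 3.7 * cos(78 deg)
= 14 * 9.81 * 3.7 * 0.2079
= 105.652 Nm


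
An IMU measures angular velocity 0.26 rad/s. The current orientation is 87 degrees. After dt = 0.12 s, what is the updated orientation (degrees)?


delta_theta = w * dt = 0.26 * 0.12 = 0.0312 rad
= 1.7876 deg
theta_new = 87 + 1.7876 = 88.7876 deg


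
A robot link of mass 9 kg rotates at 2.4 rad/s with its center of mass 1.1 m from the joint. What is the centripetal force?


F = m * omega^2 * r
= 9 * 2.4^2 * 1.1
= 9 * 5.76 * 1.1
= 57.024 N
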